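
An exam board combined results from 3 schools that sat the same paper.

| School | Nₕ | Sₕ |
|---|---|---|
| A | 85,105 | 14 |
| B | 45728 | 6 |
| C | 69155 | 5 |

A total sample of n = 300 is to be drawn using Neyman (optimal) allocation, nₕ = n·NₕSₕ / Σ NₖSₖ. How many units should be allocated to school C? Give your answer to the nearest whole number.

A: NₕSₕ = 85105·14 = 1191470
B: NₕSₕ = 45728·6 = 274368
C: NₕSₕ = 69155·5 = 345775
Σ NₕSₕ = 1811613.
n_C = 300·345775/1811613 = 57.260... → 57.

57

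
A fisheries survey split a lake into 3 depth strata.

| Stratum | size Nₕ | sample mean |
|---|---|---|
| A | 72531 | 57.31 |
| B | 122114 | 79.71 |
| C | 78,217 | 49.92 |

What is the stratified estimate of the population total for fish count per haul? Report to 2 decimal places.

17795051.19

A: 72531·57.31 = 4156751.61
B: 122114·79.71 = 9733706.94
C: 78217·49.92 = 3904592.64
τ̂ = Σ Nₕx̄ₕ = 17795051.19.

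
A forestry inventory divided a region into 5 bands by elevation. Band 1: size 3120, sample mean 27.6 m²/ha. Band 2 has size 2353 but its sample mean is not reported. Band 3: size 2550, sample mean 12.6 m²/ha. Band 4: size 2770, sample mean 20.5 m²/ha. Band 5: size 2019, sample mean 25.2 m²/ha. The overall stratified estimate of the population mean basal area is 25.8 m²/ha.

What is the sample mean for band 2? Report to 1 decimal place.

Σ Nₕx̄ₕ = N·μ, so 2353·x̄_2 = 12812·25.8 − (3120·27.6 + 2550·12.6 + 2770·20.5 + 2019·25.2).
= 330549.6 − 225905.8 = 104643.8.
x̄_2 = 104643.8 / 2353 = 44.473... → 44.5.

44.5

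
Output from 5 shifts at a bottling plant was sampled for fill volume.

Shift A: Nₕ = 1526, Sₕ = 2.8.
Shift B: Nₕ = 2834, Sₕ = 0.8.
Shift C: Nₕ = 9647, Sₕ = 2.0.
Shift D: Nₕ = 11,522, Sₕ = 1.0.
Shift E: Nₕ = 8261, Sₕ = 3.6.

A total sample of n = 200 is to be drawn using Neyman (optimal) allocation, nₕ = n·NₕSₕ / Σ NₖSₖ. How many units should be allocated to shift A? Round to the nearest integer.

13

A: NₕSₕ = 1526·2.8 = 4272.8
B: NₕSₕ = 2834·0.8 = 2267.2
C: NₕSₕ = 9647·2.0 = 19294
D: NₕSₕ = 11522·1.0 = 11522
E: NₕSₕ = 8261·3.6 = 29739.6
Σ NₕSₕ = 67095.6.
n_A = 200·4272.8/67095.6 = 12.736... → 13.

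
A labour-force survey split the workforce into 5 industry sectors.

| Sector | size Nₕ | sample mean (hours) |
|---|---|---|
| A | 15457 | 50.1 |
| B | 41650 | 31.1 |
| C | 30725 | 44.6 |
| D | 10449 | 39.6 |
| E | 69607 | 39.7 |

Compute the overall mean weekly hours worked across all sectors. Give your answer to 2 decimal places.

N = 15457 + 41650 + 30725 + 10449 + 69607 = 167888.
Weight each subgroup mean by Nₕ/N and sum.
Σ Nₕx̄ₕ = 15457·50.1 + 41650·31.1 + 30725·44.6 + 10449·39.6 + 69607·39.7 = 774395.7 + 1295315 + 1370335 + 413780.4 + 2763397.9 = 6617224.
Divide by N: 6617224 / 167888 = 39.4145... → 39.41.

39.41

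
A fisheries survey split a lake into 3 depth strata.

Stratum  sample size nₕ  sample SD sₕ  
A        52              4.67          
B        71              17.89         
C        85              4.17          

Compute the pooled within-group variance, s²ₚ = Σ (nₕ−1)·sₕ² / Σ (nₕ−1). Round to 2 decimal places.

121.84

A: (52−1)·4.67² = 51·21.8089 = 1112.2539
B: (71−1)·17.89² = 70·320.0521 = 22403.647
C: (85−1)·4.17² = 84·17.3889 = 1460.6676
Numerator = 24976.5685; denominator = Σ(nₕ−1) = 205.
s²ₚ = 24976.5685/205 = 121.8369... → 121.84.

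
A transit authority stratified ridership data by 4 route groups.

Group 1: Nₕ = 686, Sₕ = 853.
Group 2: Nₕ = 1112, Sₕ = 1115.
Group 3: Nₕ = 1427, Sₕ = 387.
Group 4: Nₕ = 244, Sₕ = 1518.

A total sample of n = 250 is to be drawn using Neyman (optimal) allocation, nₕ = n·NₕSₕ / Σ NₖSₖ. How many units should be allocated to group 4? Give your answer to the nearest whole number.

Σ NₕSₕ = 686·853 + 1112·1115 + 1427·387 + 244·1518 = 2747679.
Share for 4: 370392/2747679 = 0.13480.
n_4 = 250 × 0.13480 = 33.700... → 34.

34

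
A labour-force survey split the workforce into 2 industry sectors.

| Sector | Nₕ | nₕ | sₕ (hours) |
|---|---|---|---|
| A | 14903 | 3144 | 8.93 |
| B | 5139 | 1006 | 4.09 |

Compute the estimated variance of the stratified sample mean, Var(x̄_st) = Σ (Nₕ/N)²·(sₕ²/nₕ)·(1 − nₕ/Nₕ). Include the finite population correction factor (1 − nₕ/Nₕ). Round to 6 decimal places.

N = 20042; Wₕ = Nₕ/N.
sector A: (14903/20042)²·8.93²/3144·(1 − 3144/14903) = 0.011065788
sector B: (5139/20042)²·4.09²/1006·(1 − 1006/5139) = 0.000879246
Sum = 0.011945035 → 0.011945.

0.011945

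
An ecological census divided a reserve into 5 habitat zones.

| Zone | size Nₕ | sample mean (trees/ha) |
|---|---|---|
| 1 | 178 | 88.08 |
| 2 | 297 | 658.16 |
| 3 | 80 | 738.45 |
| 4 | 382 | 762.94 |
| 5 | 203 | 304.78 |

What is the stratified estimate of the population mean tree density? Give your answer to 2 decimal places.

N = 1140; weights Wₕ = Nₕ/N = (0.1561, 0.2605, 0.0702, 0.3351, 0.1781).
x̄_st = Σ Wₕ·x̄ₕ = 0.1561·88.08 + 0.2605·658.16 + 0.0702·738.45 + 0.3351·762.94 + 0.1781·304.78 ≈ 546.9659...
→ 546.97.

546.97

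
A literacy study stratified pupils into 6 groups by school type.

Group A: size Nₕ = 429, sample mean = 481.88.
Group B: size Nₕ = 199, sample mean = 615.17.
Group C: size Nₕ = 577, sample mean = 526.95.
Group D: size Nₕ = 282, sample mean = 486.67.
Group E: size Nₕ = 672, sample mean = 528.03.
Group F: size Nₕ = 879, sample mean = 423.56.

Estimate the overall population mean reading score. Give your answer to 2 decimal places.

N = 3038; weights Wₕ = Nₕ/N = (0.1412, 0.0655, 0.1899, 0.0928, 0.2212, 0.2893).
x̄_st = Σ Wₕ·x̄ₕ = 0.1412·481.88 + 0.0655·615.17 + 0.1899·526.95 + 0.0928·486.67 + 0.2212·528.03 + 0.2893·423.56 ≈ 492.9499...
→ 492.95.

492.95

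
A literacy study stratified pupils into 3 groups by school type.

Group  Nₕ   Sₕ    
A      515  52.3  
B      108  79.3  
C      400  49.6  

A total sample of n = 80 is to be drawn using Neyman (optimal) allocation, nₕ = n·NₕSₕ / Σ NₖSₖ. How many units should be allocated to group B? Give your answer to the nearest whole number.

Σ NₕSₕ = 515·52.3 + 108·79.3 + 400·49.6 = 55338.9.
Share for B: 8564.4/55338.9 = 0.15476.
n_B = 80 × 0.15476 = 12.381... → 12.

12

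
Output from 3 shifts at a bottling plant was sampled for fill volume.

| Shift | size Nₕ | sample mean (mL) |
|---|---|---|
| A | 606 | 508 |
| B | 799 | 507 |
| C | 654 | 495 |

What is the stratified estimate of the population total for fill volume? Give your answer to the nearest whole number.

Population total = Σ Nₕ·x̄ₕ (each stratum's size times its mean).
606·508 + 799·507 + 654·495 = 307848 + 405093 + 323730 = 1036671.

1036671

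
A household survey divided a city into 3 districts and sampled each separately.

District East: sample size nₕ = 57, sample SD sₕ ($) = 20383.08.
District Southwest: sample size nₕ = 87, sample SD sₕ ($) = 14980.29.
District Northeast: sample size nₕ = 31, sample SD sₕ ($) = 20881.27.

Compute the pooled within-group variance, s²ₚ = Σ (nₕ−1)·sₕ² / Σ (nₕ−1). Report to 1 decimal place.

Degrees of freedom: 56 + 86 + 30 = 172.
Σ(nₕ−1)sₕ² = 56·415469950.2864 + 86·224409088.4841 + 30·436027436.8129 = 55646321930.058.
s²ₚ = 55646321930.058 / 172 = 323525127.500... → 323525127.5.

323525127.5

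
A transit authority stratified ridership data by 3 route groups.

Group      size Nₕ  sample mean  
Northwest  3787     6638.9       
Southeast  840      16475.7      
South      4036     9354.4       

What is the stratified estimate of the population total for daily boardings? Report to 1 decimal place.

76735460.7

Northwest: 3787·6638.9 = 25141514.3
Southeast: 840·16475.7 = 13839588
South: 4036·9354.4 = 37754358.4
τ̂ = Σ Nₕx̄ₕ = 76735460.7.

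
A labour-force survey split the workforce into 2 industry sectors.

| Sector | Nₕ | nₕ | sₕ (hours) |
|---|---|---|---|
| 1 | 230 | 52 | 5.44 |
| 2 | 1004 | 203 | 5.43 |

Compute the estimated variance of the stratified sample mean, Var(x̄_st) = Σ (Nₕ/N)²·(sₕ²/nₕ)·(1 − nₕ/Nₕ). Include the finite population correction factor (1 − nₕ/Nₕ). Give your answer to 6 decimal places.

N = 1234. Term for each stratum: Wₕ²sₕ²/nₕ·(1−nₕ/Nₕ).
Var(x̄_st) = 0.015300724 + 0.076707801 = 0.092008524 → 0.092009.

0.092009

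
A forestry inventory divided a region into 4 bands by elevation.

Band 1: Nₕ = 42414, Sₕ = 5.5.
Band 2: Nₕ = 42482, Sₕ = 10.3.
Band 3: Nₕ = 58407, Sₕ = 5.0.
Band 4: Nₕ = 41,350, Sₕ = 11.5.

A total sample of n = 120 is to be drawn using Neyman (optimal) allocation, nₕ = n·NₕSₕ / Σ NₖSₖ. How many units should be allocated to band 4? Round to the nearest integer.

40

Σ NₕSₕ = 42414·5.5 + 42482·10.3 + 58407·5.0 + 41350·11.5 = 1438401.6.
Share for 4: 475525/1438401.6 = 0.33059.
n_4 = 120 × 0.33059 = 39.671... → 40.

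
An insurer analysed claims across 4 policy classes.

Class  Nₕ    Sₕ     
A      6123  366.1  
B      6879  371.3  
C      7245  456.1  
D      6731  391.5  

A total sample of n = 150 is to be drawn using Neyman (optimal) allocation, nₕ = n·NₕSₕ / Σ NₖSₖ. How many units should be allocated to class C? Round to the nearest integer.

46

A: NₕSₕ = 6123·366.1 = 2241630.3
B: NₕSₕ = 6879·371.3 = 2554172.7
C: NₕSₕ = 7245·456.1 = 3304444.5
D: NₕSₕ = 6731·391.5 = 2635186.5
Σ NₕSₕ = 10735434.
n_C = 150·3304444.5/10735434 = 46.171... → 46.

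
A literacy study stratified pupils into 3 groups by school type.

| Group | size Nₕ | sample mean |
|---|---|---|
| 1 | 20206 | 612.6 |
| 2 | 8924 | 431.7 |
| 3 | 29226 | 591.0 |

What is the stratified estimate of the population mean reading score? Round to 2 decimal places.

N = 20206 + 8924 + 29226 = 58356.
Weight each subgroup mean by Nₕ/N and sum.
Σ Nₕx̄ₕ = 20206·612.6 + 8924·431.7 + 29226·591.0 = 12378195.6 + 3852490.8 + 17272566 = 33503252.4.
Divide by N: 33503252.4 / 58356 = 574.1184... → 574.12.

574.12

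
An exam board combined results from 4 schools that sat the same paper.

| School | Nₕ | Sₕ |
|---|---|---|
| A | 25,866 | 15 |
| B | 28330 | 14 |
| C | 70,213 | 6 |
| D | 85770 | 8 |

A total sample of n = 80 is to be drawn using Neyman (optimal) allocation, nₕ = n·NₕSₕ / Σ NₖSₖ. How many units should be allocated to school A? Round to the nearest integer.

16

A: NₕSₕ = 25866·15 = 387990
B: NₕSₕ = 28330·14 = 396620
C: NₕSₕ = 70213·6 = 421278
D: NₕSₕ = 85770·8 = 686160
Σ NₕSₕ = 1892048.
n_A = 80·387990/1892048 = 16.405... → 16.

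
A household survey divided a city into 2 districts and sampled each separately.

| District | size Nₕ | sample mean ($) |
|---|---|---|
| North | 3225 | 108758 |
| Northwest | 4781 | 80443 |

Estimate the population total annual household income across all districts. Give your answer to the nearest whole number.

North: 3225·108758 = 350744550
Northwest: 4781·80443 = 384597983
τ̂ = Σ Nₕx̄ₕ = 735342533.

735342533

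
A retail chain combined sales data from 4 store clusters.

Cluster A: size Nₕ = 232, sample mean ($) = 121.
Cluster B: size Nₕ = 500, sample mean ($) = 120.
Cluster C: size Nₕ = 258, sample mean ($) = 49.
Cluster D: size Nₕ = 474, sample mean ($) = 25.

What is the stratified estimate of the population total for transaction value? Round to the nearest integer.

A: 232·121 = 28072
B: 500·120 = 60000
C: 258·49 = 12642
D: 474·25 = 11850
τ̂ = Σ Nₕx̄ₕ = 112564.

112564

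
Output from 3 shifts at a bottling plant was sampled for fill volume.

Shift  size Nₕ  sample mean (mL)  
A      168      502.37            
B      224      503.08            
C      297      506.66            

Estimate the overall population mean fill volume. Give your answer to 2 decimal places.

504.45

N = 168 + 224 + 297 = 689.
The stratified mean weights each stratum mean by its population share Nₕ/N.
Σ Nₕx̄ₕ = 168·502.37 + 224·503.08 + 297·506.66 = 84398.16 + 112689.92 + 150478.02 = 347566.1.
Divide by N: 347566.1 / 689 = 504.4501... → 504.45.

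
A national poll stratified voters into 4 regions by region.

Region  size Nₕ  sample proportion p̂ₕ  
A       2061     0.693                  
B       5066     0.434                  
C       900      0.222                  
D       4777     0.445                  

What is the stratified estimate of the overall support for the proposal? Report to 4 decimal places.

0.4649

Wₕ = Nₕ/N with N = 12804: 0.1610, 0.3957, 0.0703, 0.3731.
p̂_st = 0.1610·0.693 + 0.3957·0.434 + 0.0703·0.222 + 0.3731·0.445 ≈ 0.464892... → 0.4649.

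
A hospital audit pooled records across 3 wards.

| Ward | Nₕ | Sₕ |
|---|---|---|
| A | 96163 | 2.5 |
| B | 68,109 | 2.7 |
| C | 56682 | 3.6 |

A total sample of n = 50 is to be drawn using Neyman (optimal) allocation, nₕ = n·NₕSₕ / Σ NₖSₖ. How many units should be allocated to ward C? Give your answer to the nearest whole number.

A: NₕSₕ = 96163·2.5 = 240407.5
B: NₕSₕ = 68109·2.7 = 183894.3
C: NₕSₕ = 56682·3.6 = 204055.2
Σ NₕSₕ = 628357.
n_C = 50·204055.2/628357 = 16.237... → 16.

16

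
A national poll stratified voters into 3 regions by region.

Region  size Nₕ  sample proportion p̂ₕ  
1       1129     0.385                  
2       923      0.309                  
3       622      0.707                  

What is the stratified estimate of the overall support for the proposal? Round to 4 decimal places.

0.4337

Wₕ = Nₕ/N with N = 2674: 0.4222, 0.3452, 0.2326.
p̂_st = 0.4222·0.385 + 0.3452·0.309 + 0.2326·0.707 ≈ 0.433667... → 0.4337.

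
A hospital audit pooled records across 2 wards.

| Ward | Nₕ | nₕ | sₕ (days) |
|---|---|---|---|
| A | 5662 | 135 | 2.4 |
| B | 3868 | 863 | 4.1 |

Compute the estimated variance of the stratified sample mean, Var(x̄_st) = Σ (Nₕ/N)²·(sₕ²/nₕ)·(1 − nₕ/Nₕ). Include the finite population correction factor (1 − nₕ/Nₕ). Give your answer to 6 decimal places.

0.017194

N = 9530; Wₕ = Nₕ/N.
ward A: (5662/9530)²·2.4²/135·(1 − 135/5662) = 0.014701520
ward B: (3868/9530)²·4.1²/863·(1 − 863/3868) = 0.002492884
Sum = 0.017194404 → 0.017194.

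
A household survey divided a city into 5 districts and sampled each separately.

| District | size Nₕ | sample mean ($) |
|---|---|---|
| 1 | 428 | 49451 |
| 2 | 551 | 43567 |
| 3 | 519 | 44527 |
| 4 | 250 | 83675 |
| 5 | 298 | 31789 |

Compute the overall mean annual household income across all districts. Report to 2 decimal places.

x̄_st = (Σ Nₕx̄ₕ) / (Σ Nₕ) = (428·49451 + 551·43567 + 519·44527 + 250·83675 + 298·31789) / 2046
= 98671830 / 2046 = 48226.7009... → 48226.70.

48226.70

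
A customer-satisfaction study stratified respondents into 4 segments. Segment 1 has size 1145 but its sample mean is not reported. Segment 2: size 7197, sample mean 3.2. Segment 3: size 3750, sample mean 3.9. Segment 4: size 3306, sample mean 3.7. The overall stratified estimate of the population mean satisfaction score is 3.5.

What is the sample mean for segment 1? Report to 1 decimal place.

Σ Nₕx̄ₕ = N·μ, so 1145·x̄_1 = 15398·3.5 − (7197·3.2 + 3750·3.9 + 3306·3.7).
= 53893 − 49887.6 = 4005.4.
x̄_1 = 4005.4 / 1145 = 3.498... → 3.5.

3.5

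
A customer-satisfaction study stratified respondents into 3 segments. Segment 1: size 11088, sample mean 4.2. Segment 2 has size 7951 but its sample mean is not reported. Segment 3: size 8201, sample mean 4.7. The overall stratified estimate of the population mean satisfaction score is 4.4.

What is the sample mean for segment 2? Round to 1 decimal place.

4.4

Σ Nₕx̄ₕ = N·μ, so 7951·x̄_2 = 27240·4.4 − (11088·4.2 + 8201·4.7).
= 119856 − 85114.3 = 34741.7.
x̄_2 = 34741.7 / 7951 = 4.369... → 4.4.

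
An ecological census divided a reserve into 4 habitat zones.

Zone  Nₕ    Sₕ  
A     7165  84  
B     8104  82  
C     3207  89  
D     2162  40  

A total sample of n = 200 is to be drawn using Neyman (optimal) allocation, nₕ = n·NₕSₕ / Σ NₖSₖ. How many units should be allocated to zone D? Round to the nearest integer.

11

Σ NₕSₕ = 7165·84 + 8104·82 + 3207·89 + 2162·40 = 1638291.
Share for D: 86480/1638291 = 0.05279.
n_D = 200 × 0.05279 = 10.557... → 11.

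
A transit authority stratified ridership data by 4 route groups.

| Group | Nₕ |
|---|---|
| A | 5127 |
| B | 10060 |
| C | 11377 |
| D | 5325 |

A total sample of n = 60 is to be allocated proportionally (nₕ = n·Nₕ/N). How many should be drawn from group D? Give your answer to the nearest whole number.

10

Share of group D = 5325/31889 = 0.16699.
Allocate 60 × 0.16699 = 10.019... → 10.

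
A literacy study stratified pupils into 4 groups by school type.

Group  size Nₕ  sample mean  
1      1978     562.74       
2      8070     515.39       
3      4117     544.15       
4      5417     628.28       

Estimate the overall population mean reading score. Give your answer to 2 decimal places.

557.45

N = 1978 + 8070 + 4117 + 5417 = 19582.
Overall mean = Σ (Nₕ/N)·x̄ₕ — weight by population share, not a simple average.
Σ Nₕx̄ₕ = 1978·562.74 + 8070·515.39 + 4117·544.15 + 5417·628.28 = 1113099.72 + 4159197.3 + 2240265.55 + 3403392.76 = 10915955.33.
Divide by N: 10915955.33 / 19582 = 557.4484... → 557.45.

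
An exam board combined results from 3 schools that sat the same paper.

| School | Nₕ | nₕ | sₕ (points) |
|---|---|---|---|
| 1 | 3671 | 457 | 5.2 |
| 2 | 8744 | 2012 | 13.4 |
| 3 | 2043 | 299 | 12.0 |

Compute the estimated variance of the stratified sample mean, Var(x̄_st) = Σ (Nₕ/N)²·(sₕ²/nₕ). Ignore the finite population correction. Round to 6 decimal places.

0.046074

N = 14458. Term for each stratum: Wₕ²sₕ²/nₕ.
Var(x̄_st) = 0.003814546 + 0.032642655 + 0.009616380 = 0.046073580 → 0.046074.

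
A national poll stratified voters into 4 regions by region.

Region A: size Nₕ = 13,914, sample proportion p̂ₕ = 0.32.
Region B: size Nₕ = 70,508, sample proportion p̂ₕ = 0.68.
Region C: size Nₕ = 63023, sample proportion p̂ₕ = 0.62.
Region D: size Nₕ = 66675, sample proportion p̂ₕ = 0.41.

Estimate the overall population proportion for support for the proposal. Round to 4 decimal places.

Wₕ = Nₕ/N with N = 214120: 0.0650, 0.3293, 0.2943, 0.3114.
p̂_st = 0.0650·0.32 + 0.3293·0.68 + 0.2943·0.62 + 0.3114·0.41 ≈ 0.554871... → 0.5549.

0.5549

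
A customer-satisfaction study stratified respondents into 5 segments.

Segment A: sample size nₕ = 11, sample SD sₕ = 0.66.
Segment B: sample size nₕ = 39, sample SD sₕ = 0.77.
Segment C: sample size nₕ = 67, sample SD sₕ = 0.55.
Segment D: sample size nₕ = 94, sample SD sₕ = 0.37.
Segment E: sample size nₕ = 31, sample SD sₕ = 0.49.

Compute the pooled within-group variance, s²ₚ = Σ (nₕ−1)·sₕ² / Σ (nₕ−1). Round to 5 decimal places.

A: (11−1)·0.66² = 10·0.4356 = 4.356
B: (39−1)·0.77² = 38·0.5929 = 22.5302
C: (67−1)·0.55² = 66·0.3025 = 19.965
D: (94−1)·0.37² = 93·0.1369 = 12.7317
E: (31−1)·0.49² = 30·0.2401 = 7.203
Numerator = 66.7859; denominator = Σ(nₕ−1) = 237.
s²ₚ = 66.7859/237 = 0.2817970... → 0.28180.

0.28180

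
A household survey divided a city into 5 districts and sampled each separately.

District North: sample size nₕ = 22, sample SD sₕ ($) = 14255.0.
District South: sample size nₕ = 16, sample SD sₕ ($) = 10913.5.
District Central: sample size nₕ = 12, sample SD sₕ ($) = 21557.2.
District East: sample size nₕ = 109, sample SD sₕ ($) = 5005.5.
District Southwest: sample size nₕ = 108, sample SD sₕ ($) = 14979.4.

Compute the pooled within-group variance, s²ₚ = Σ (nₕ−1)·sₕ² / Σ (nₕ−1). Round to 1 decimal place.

Degrees of freedom: 21 + 15 + 11 + 108 + 107 = 262.
Σ(nₕ−1)sₕ² = 21·203205025 + 15·119104482.25 + 11·464712871.84 + 108·25055030.25 + 107·224382424.36 = 37880577022.51.
s²ₚ = 37880577022.51 / 262 = 144582355.048... → 144582355.0.

144582355.0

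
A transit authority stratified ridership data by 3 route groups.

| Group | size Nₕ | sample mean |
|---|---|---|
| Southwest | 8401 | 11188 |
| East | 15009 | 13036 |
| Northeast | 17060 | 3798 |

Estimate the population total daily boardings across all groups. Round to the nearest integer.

Estimate total by summing Nₕ·x̄ₕ over strata.
8401·11188 + 15009·13036 + 17060·3798 = 93990388 + 195657324 + 64793880 = 354441592.

354441592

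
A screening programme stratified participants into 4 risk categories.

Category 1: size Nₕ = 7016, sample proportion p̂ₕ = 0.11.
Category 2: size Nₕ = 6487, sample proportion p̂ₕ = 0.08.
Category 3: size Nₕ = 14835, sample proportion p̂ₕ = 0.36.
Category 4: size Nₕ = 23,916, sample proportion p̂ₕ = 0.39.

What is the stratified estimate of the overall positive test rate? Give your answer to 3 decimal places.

0.305

Wₕ = Nₕ/N with N = 52254: 0.1343, 0.1241, 0.2839, 0.4577.
p̂_st = 0.1343·0.11 + 0.1241·0.08 + 0.2839·0.36 + 0.4577·0.39 ≈ 0.30540... → 0.305.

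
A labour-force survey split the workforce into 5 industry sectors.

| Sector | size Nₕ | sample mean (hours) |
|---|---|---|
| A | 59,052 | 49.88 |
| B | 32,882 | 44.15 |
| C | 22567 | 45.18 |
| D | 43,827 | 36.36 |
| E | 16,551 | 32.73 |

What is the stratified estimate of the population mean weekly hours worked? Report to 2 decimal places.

x̄_st = (Σ Nₕx̄ₕ) / (Σ Nₕ) = (59052·49.88 + 32882·44.15 + 22567·45.18 + 43827·36.36 + 16551·32.73) / 174879
= 7552095.07 / 174879 = 43.1847... → 43.18.

43.18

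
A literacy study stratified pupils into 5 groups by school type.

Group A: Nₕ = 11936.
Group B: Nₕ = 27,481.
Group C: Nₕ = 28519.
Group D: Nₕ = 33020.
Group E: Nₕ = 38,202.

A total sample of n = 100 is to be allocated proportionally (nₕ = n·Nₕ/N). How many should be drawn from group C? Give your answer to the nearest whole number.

20

Share of group C = 28519/139158 = 0.20494.
Allocate 100 × 0.20494 = 20.494... → 20.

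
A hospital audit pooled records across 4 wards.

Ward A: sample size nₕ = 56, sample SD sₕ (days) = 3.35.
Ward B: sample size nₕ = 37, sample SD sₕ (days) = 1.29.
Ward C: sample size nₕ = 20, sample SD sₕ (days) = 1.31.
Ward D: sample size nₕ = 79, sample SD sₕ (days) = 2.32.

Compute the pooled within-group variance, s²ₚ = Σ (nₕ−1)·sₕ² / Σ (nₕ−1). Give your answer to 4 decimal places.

Degrees of freedom: 55 + 36 + 19 + 78 = 188.
Σ(nₕ−1)sₕ² = 55·11.2225 + 36·1.6641 + 19·1.7161 + 78·5.3824 = 1129.5782.
s²ₚ = 1129.5782 / 188 = 6.008395... → 6.0084.

6.0084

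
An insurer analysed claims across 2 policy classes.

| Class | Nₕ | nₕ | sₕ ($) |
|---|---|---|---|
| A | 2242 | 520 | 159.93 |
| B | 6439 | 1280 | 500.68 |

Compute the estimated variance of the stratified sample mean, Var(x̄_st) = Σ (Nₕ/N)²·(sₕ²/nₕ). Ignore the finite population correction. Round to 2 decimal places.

111.03

N = 8681. Term for each stratum: Wₕ²sₕ²/nₕ.
Var(x̄_st) = 3.28086 + 107.74766 = 111.02853 → 111.03.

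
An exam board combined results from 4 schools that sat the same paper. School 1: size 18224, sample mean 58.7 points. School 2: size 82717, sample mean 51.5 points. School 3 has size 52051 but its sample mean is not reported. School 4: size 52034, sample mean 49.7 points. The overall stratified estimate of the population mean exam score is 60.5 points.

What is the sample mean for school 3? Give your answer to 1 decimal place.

Σ Nₕx̄ₕ = N·μ, so 52051·x̄_3 = 205026·60.5 − (18224·58.7 + 82717·51.5 + 52034·49.7).
= 12404073 − 7915764.1 = 4488308.9.
x̄_3 = 4488308.9 / 52051 = 86.229... → 86.2.

86.2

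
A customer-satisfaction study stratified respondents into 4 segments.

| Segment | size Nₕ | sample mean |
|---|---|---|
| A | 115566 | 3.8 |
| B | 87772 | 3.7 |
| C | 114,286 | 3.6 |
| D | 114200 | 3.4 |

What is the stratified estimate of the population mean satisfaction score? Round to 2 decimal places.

N = 115566 + 87772 + 114286 + 114200 = 431824.
Weight each subgroup mean by Nₕ/N and sum.
Σ Nₕx̄ₕ = 115566·3.8 + 87772·3.7 + 114286·3.6 + 114200·3.4 = 439150.8 + 324756.4 + 411429.6 + 388280 = 1563616.8.
Divide by N: 1563616.8 / 431824 = 3.6210... → 3.62.

3.62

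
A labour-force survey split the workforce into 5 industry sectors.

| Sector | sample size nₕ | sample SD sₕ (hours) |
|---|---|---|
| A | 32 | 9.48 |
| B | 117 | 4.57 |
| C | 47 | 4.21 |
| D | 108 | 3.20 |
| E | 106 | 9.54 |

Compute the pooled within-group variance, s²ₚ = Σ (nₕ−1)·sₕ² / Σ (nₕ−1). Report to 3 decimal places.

41.175

A: (32−1)·9.48² = 31·89.8704 = 2785.9824
B: (117−1)·4.57² = 116·20.8849 = 2422.6484
C: (47−1)·4.21² = 46·17.7241 = 815.3086
D: (108−1)·3.20² = 107·10.24 = 1095.68
E: (106−1)·9.54² = 105·91.0116 = 9556.218
Numerator = 16675.8374; denominator = Σ(nₕ−1) = 405.
s²ₚ = 16675.8374/405 = 41.17491... → 41.175.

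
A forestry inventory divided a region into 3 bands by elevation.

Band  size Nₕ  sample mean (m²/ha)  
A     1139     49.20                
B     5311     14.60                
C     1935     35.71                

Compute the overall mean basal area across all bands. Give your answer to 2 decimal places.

N = 1139 + 5311 + 1935 = 8385.
The stratified mean weights each stratum mean by its population share Nₕ/N.
Σ Nₕx̄ₕ = 1139·49.20 + 5311·14.60 + 1935·35.71 = 56038.8 + 77540.6 + 69098.85 = 202678.25.
Divide by N: 202678.25 / 8385 = 24.1715... → 24.17.

24.17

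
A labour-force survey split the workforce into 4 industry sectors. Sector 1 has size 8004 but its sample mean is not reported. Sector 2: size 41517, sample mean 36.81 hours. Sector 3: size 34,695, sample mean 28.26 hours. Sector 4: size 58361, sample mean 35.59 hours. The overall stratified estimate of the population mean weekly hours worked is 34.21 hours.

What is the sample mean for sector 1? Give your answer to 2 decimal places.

N = 8004 + 41517 + 34695 + 58361 = 142577.
Overall total = μ·N = 34.21·142577 = 4877559.17.
Subtract the known strata: 41517·36.81 + 34695·28.26 + 58361·35.59 = 4585789.46.
Remaining total for sector 1: 4877559.17 − 4585789.46 = 291769.71.
Divide by its size: 291769.71 / 8004 = 36.4530... → 36.45.

36.45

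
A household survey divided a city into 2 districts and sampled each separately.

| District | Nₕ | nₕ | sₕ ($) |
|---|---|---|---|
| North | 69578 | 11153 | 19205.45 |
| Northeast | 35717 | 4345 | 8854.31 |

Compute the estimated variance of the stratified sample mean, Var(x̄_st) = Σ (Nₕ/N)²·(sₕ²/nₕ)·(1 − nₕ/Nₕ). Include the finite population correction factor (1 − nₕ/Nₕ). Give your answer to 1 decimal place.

N = 105295. Term for each stratum: Wₕ²sₕ²/nₕ·(1−nₕ/Nₕ).
Var(x̄_st) = 12125.8569 + 1823.5654 = 13949.4223 → 13949.4.

13949.4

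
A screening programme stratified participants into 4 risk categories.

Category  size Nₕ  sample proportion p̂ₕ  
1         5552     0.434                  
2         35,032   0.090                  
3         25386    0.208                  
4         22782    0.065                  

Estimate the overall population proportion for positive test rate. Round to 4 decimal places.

N = 5552 + 35032 + 25386 + 22782 = 88752.
Overall proportion = Σ (Nₕ/N)·p̂ₕ.
Σ Nₕp̂ₕ = 2409.568 + 3152.88 + 5280.288 + 1480.83 = 12323.566.
12323.566 / 88752 = 0.138854... → 0.1389.

0.1389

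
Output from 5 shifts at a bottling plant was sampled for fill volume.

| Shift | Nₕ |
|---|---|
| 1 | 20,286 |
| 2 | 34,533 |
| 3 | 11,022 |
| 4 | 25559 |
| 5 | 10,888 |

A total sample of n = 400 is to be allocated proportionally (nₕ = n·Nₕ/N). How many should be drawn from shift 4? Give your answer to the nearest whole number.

100

Share of shift 4 = 25559/102288 = 0.24987.
Allocate 400 × 0.24987 = 99.949... → 100.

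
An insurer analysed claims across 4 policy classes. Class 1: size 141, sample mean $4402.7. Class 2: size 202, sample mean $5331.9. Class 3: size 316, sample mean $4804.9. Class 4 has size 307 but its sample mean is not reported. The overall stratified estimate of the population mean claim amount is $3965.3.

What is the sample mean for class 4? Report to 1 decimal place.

Σ Nₕx̄ₕ = N·μ, so 307·x̄_4 = 966·3965.3 − (141·4402.7 + 202·5331.9 + 316·4804.9).
= 3830479.8 − 3216172.9 = 614306.9.
x̄_4 = 614306.9 / 307 = 2001.000... → 2001.0.

2001.0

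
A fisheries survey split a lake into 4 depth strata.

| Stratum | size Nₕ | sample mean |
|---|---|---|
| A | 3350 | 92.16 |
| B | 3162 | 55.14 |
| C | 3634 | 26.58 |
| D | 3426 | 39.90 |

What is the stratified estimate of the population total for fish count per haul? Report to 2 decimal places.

Estimate total by summing Nₕ·x̄ₕ over strata.
3350·92.16 + 3162·55.14 + 3634·26.58 + 3426·39.90 = 308736 + 174352.68 + 96591.72 + 136697.4 = 716377.80.

716377.80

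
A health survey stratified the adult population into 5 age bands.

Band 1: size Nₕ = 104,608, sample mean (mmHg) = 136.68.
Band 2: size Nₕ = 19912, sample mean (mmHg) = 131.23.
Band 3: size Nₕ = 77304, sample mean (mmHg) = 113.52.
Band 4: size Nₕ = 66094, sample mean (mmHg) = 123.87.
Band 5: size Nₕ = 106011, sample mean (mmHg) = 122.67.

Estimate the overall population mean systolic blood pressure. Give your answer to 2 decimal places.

N = 373929; weights Wₕ = Nₕ/N = (0.2798, 0.0533, 0.2067, 0.1768, 0.2835).
x̄_st = Σ Wₕ·x̄ₕ = 0.2798·136.68 + 0.0533·131.23 + 0.2067·113.52 + 0.1768·123.87 + 0.2835·122.67 ≈ 125.3657...
→ 125.37.

125.37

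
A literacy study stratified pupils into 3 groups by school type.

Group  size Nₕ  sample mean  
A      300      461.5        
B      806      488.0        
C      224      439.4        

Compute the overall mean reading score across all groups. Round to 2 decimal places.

473.84

x̄_st = (Σ Nₕx̄ₕ) / (Σ Nₕ) = (300·461.5 + 806·488.0 + 224·439.4) / 1330
= 630203.6 / 1330 = 473.8373... → 473.84.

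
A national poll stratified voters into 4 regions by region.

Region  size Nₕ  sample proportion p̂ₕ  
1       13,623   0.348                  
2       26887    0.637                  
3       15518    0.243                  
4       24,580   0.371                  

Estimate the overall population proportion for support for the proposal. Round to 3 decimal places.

N = 13623 + 26887 + 15518 + 24580 = 80608.
Overall proportion = Σ (Nₕ/N)·p̂ₕ.
Σ Nₕp̂ₕ = 4740.804 + 17127.019 + 3770.874 + 9119.18 = 34757.877.
34757.877 / 80608 = 0.43120... → 0.431.

0.431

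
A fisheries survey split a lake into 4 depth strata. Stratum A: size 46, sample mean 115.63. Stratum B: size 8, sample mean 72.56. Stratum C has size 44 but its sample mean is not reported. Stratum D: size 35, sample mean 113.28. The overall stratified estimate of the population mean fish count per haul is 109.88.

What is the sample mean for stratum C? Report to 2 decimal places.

Σ Nₕx̄ₕ = N·μ, so 44·x̄_C = 133·109.88 − (46·115.63 + 8·72.56 + 35·113.28).
= 14614.04 − 9864.26 = 4749.78.
x̄_C = 4749.78 / 44 = 107.9495... → 107.95.

107.95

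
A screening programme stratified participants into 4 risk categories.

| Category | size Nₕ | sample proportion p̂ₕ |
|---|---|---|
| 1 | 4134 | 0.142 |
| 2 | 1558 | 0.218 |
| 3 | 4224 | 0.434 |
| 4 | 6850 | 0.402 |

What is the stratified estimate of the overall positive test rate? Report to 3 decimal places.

0.329

Wₕ = Nₕ/N with N = 16766: 0.2466, 0.0929, 0.2519, 0.4086.
p̂_st = 0.2466·0.142 + 0.0929·0.218 + 0.2519·0.434 + 0.4086·0.402 ≈ 0.32886... → 0.329.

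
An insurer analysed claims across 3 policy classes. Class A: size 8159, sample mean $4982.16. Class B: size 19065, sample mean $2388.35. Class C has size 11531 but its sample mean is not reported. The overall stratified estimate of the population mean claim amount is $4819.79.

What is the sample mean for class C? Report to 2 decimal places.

Σ Nₕx̄ₕ = N·μ, so 11531·x̄_C = 38755·4819.79 − (8159·4982.16 + 19065·2388.35).
= 186790961.45 − 86183336.19 = 100607625.26.
x̄_C = 100607625.26 / 11531 = 8724.9697... → 8724.97.

8724.97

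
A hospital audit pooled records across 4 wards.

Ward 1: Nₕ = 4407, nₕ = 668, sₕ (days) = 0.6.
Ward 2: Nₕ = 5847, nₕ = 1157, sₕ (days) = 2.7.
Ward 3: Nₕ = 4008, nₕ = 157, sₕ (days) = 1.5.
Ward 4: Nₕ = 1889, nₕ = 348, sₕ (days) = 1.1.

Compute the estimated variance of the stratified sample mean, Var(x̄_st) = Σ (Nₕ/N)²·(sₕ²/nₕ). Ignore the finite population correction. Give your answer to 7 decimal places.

0.0017960

N = 16151; Wₕ = Nₕ/N.
ward 1: (4407/16151)²·0.6²/668 = 0.0000401248
ward 2: (5847/16151)²·2.7²/1157 = 0.0008257746
ward 3: (4008/16151)²·1.5²/157 = 0.0008825503
ward 4: (1889/16151)²·1.1²/348 = 0.0000475632
Sum = 0.0017960129 → 0.0017960.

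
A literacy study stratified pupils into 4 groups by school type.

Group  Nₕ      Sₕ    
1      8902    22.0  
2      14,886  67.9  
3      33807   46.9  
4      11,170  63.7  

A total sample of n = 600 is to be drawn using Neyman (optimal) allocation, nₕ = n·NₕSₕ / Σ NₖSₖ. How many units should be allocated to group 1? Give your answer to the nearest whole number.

34

1: NₕSₕ = 8902·22.0 = 195844
2: NₕSₕ = 14886·67.9 = 1010759.4
3: NₕSₕ = 33807·46.9 = 1585548.3
4: NₕSₕ = 11170·63.7 = 711529
Σ NₕSₕ = 3503680.7.
n_1 = 600·195844/3503680.7 = 33.538... → 34.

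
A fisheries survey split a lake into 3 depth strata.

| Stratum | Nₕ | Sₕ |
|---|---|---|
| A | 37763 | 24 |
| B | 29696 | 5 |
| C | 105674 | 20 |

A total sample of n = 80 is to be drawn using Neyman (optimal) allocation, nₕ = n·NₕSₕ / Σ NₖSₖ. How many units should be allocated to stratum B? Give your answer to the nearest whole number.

4

A: NₕSₕ = 37763·24 = 906312
B: NₕSₕ = 29696·5 = 148480
C: NₕSₕ = 105674·20 = 2113480
Σ NₕSₕ = 3168272.
n_B = 80·148480/3168272 = 3.749... → 4.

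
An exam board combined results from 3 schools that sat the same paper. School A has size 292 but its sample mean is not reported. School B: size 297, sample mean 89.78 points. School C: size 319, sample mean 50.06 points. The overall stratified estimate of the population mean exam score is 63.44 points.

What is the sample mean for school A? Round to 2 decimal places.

51.27

Σ Nₕx̄ₕ = N·μ, so 292·x̄_A = 908·63.44 − (297·89.78 + 319·50.06).
= 57603.52 − 42633.8 = 14969.72.
x̄_A = 14969.72 / 292 = 51.2662... → 51.27.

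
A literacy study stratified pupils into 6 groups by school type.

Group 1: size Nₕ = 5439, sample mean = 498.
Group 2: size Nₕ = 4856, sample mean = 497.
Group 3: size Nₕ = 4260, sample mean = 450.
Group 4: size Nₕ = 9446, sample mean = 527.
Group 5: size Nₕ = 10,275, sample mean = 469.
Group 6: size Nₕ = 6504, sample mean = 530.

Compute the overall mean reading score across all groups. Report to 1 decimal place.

x̄_st = (Σ Nₕx̄ₕ) / (Σ Nₕ) = (5439·498 + 4856·497 + 4260·450 + 9446·527 + 10275·469 + 6504·530) / 40780
= 20283191 / 40780 = 497.381... → 497.4.

497.4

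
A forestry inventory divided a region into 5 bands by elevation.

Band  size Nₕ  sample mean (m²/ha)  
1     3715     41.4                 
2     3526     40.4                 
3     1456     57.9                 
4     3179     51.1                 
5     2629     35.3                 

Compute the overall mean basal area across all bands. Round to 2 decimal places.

x̄_st = (Σ Nₕx̄ₕ) / (Σ Nₕ) = (3715·41.4 + 3526·40.4 + 1456·57.9 + 3179·51.1 + 2629·35.3) / 14505
= 635804.4 / 14505 = 43.8335... → 43.83.

43.83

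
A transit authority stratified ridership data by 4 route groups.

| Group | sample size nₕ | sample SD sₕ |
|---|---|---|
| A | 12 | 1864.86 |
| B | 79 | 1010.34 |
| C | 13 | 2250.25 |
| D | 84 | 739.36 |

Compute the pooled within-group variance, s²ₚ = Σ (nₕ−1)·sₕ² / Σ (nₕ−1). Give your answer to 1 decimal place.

A: (12−1)·1864.86² = 11·3477702.8196 = 38254731.0156
B: (79−1)·1010.34² = 78·1020786.9156 = 79621379.4168
C: (13−1)·2250.25² = 12·5063625.0625 = 60763500.75
D: (84−1)·739.36² = 83·546653.2096 = 45372216.3968
Numerator = 224011827.5792; denominator = Σ(nₕ−1) = 184.
s²ₚ = 224011827.5792/184 = 1217455.585... → 1217455.6.

1217455.6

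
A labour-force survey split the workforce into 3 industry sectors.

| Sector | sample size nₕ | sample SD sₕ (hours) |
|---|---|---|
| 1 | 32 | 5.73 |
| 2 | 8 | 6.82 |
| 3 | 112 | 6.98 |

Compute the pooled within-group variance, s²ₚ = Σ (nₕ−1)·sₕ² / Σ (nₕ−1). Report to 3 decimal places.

45.311

Degrees of freedom: 31 + 7 + 111 = 149.
Σ(nₕ−1)sₕ² = 31·32.8329 + 7·46.5124 + 111·48.7204 = 6751.3711.
s²ₚ = 6751.3711 / 149 = 45.31122... → 45.311.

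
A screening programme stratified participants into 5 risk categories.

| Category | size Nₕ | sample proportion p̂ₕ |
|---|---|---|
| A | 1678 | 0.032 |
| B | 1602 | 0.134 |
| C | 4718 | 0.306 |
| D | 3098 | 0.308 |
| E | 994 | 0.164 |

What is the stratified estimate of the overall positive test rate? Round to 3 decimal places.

N = 1678 + 1602 + 4718 + 3098 + 994 = 12090.
Overall proportion = Σ (Nₕ/N)·p̂ₕ.
Σ Nₕp̂ₕ = 53.696 + 214.668 + 1443.708 + 954.184 + 163.016 = 2829.272.
2829.272 / 12090 = 0.23402... → 0.234.

0.234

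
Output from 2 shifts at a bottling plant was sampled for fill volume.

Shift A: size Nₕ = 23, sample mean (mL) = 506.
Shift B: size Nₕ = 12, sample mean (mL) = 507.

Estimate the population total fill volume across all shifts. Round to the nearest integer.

17722

Population total = Σ Nₕ·x̄ₕ (each stratum's size times its mean).
23·506 + 12·507 = 11638 + 6084 = 17722.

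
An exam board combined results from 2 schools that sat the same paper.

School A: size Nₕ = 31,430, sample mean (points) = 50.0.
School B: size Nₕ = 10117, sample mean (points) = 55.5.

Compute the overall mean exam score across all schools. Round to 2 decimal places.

51.34

N = 41547; weights Wₕ = Nₕ/N = (0.7565, 0.2435).
x̄_st = Σ Wₕ·x̄ₕ = 0.7565·50.0 + 0.2435·55.5 ≈ 51.3393...
→ 51.34.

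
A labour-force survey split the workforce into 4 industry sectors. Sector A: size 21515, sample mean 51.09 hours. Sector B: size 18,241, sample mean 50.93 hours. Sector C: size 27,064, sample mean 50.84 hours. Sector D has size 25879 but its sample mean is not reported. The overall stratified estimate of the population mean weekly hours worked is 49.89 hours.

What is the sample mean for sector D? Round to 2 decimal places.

47.17

Σ Nₕx̄ₕ = N·μ, so 25879·x̄_D = 92699·49.89 − (21515·51.09 + 18241·50.93 + 27064·50.84).
= 4624753.11 − 3404149.24 = 1220603.87.
x̄_D = 1220603.87 / 25879 = 47.1658... → 47.17.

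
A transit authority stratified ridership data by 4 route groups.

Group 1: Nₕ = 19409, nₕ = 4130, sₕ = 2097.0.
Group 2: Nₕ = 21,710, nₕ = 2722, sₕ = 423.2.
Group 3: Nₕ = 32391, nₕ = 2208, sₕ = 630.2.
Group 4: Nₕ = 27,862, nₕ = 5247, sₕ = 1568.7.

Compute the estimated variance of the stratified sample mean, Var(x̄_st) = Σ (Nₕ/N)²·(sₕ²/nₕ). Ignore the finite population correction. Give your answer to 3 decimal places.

N = 101372. Term for each stratum: Wₕ²sₕ²/nₕ.
Var(x̄_st) = 39.031667 + 3.017775 + 18.364132 + 35.428868 = 95.842442 → 95.842.

95.842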